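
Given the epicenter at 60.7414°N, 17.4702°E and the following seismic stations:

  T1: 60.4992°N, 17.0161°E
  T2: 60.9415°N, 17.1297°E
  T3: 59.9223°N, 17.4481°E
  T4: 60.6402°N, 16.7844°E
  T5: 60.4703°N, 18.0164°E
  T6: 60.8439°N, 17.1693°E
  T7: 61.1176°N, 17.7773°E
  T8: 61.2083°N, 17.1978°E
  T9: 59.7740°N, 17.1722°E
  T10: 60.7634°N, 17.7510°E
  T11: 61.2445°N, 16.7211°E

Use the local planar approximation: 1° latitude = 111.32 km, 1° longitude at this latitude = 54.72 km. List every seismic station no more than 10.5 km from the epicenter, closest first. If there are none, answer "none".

none

Distances from 60.7414°N, 17.4702°E:
T1: √((-0.2422·111.32)² + (-0.4541·54.72)²) = √(726.933483 + 617.440597) = 36.6657 km
T2: √((0.2001·111.32)² + (-0.3405·54.72)²) = √(496.181506 + 347.157386) = 29.0403 km
T3: √((-0.8191·111.32)² + (-0.0221·54.72)²) = √(8314.195785 + 1.462436) = 91.1902 km
T4: √((-0.1012·111.32)² + (-0.6858·54.72)²) = √(126.913383 + 1408.273928) = 39.1815 km
T5: √((-0.2711·111.32)² + (0.5462·54.72)²) = √(910.763108 + 893.296370) = 42.4742 km
T6: √((0.1025·111.32)² + (-0.3009·54.72)²) = √(130.194946 + 271.104392) = 20.0325 km
T7: √((0.3762·111.32)² + (0.3071·54.72)²) = √(1753.815798 + 282.391624) = 45.1244 km
T8: √((0.4669·111.32)² + (-0.2724·54.72)²) = √(2701.432642 + 222.180727) = 54.0704 km
T9: √((-0.9674·111.32)² + (-0.2980·54.72)²) = √(11597.344589 + 265.903899) = 108.9185 km
T10: √((0.0220·111.32)² + (0.2808·54.72)²) = √(5.997797 + 236.094780) = 15.5593 km
T11: √((0.5031·111.32)² + (-0.7491·54.72)²) = √(3136.570330 + 1680.241750) = 69.4033 km
Threshold 10.5 km: none within range.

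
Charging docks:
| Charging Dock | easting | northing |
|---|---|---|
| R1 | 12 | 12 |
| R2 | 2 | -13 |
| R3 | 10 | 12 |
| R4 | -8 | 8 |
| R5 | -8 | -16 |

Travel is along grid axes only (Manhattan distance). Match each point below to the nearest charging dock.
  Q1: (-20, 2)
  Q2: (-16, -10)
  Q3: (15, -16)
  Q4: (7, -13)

Q1 at (-20, 2):
  R1: 42
  R2: 37
  R3: 40
  R4: 18
  R5: 30
  → nearest: R4 (18)
Q2 at (-16, -10):
  R1: 50
  R2: 21
  R3: 48
  R4: 26
  R5: 14
  → nearest: R5 (14)
Q3 at (15, -16):
  R1: 31
  R2: 16
  R3: 33
  R4: 47
  R5: 23
  → nearest: R2 (16)
Q4 at (7, -13):
  R1: 30
  R2: 5
  R3: 28
  R4: 36
  R5: 18
  → nearest: R2 (5)

Q1→R4; Q2→R5; Q3→R2; Q4→R2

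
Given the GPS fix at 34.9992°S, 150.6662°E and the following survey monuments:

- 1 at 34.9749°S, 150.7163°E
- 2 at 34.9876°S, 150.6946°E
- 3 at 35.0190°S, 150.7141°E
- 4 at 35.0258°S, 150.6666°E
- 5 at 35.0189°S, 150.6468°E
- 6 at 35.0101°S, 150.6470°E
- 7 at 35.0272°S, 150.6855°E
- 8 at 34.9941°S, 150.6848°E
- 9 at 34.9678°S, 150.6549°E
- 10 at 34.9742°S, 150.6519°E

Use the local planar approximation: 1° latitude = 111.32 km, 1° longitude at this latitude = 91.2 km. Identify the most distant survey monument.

Distances from 34.9992°S, 150.6662°E:
1: 5.3098 km
2: 2.8941 km
3: 4.8930 km
4: 2.9613 km
5: 2.8177 km
6: 2.1304 km
7: 3.5796 km
8: 1.7888 km
9: 3.6442 km
10: 3.0734 km
Maximum: 1 at 5.3098 km.

1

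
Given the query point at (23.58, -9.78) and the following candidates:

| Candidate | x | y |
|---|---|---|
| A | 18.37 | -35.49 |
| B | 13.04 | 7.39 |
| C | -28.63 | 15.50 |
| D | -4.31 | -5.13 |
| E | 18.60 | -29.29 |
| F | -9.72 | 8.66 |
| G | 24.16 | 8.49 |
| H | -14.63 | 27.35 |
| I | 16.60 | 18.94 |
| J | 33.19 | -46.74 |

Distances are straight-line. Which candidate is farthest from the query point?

Distances from (23.58, -9.78):
A: √((-5.21)² + (-25.71)²) = √(27.1441 + 661.0041) = 26.23
B: √((-10.54)² + (17.17)²) = √(111.0916 + 294.8089) = 20.15
C: √((-52.21)² + (25.28)²) = √(2725.8841 + 639.0784) = 58.01
D: √((-27.89)² + (4.65)²) = √(777.8521 + 21.6225) = 28.27
E: √((-4.98)² + (-19.51)²) = √(24.8004 + 380.6401) = 20.14
F: √((-33.30)² + (18.44)²) = √(1108.8900 + 340.0336) = 38.06
G: √((0.58)² + (18.27)²) = √(0.3364 + 333.7929) = 18.28
H: √((-38.21)² + (37.13)²) = √(1460.0041 + 1378.6369) = 53.28
I: √((-6.98)² + (28.72)²) = √(48.7204 + 824.8384) = 29.56
J: √((9.61)² + (-36.96)²) = √(92.3521 + 1366.0416) = 38.19
Maximum: C at 58.01.

C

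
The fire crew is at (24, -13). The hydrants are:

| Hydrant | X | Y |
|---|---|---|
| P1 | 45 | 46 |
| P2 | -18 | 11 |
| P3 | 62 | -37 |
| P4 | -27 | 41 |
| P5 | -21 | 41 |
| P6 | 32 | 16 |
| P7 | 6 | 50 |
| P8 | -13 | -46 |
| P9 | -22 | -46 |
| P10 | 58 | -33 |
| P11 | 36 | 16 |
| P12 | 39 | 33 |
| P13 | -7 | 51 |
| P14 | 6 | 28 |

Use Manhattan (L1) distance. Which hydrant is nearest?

P6

Distances from (24, -13):
P1: |21| + |59| = 21 + 59 = 80
P2: |-42| + |24| = 42 + 24 = 66
P3: |38| + |-24| = 38 + 24 = 62
P4: |-51| + |54| = 51 + 54 = 105
P5: |-45| + |54| = 45 + 54 = 99
P6: |8| + |29| = 8 + 29 = 37
P7: |-18| + |63| = 18 + 63 = 81
P8: |-37| + |-33| = 37 + 33 = 70
P9: |-46| + |-33| = 46 + 33 = 79
P10: |34| + |-20| = 34 + 20 = 54
P11: |12| + |29| = 12 + 29 = 41
P12: |15| + |46| = 15 + 46 = 61
P13: |-31| + |64| = 31 + 64 = 95
P14: |-18| + |41| = 18 + 41 = 59
Minimum: P6 at 37.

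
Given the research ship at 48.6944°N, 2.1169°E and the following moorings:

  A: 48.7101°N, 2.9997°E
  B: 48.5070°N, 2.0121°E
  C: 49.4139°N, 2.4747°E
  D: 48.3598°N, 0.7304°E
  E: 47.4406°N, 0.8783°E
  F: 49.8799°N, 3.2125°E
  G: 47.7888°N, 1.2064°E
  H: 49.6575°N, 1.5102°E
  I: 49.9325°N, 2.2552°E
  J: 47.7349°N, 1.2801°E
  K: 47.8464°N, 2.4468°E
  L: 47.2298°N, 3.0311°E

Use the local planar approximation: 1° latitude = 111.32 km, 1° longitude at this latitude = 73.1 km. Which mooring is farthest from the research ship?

L

Distances from 48.6944°N, 2.1169°E:
A: 64.5563 km
B: 22.2235 km
C: 84.2571 km
D: 107.9808 km
E: 166.3683 km
F: 154.3703 km
G: 120.8008 km
H: 116.0232 km
I: 138.1956 km
J: 123.0873 km
K: 97.4310 km
L: 176.2038 km
Maximum: L at 176.2038 km.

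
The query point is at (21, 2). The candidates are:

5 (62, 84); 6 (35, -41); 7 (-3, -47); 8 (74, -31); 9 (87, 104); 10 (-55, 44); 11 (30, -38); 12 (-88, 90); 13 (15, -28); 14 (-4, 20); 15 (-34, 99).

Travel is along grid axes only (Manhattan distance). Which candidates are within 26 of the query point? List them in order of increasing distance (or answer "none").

Distances from (21, 2):
5: |41| + |82| = 41 + 82 = 123
6: |14| + |-43| = 14 + 43 = 57
7: |-24| + |-49| = 24 + 49 = 73
8: |53| + |-33| = 53 + 33 = 86
9: |66| + |102| = 66 + 102 = 168
10: |-76| + |42| = 76 + 42 = 118
11: |9| + |-40| = 9 + 40 = 49
12: |-109| + |88| = 109 + 88 = 197
13: |-6| + |-30| = 6 + 30 = 36
14: |-25| + |18| = 25 + 18 = 43
15: |-55| + |97| = 55 + 97 = 152
Threshold 26: none within range.

none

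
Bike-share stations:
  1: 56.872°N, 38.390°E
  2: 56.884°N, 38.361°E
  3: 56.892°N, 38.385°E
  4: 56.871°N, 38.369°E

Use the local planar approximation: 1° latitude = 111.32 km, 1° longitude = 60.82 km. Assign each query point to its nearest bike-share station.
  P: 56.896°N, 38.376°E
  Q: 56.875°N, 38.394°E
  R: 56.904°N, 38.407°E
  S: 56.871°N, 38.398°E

P at 56.896°N, 38.376°E:
  1: √((-0.024·111.32)² + (0.014·60.82)²) = √(7.13787 + 0.72502) = 2.804 km
  2: √((-0.012·111.32)² + (-0.015·60.82)²) = √(1.78447 + 0.83229) = 1.618 km
  3: √((-0.004·111.32)² + (0.009·60.82)²) = √(0.19827 + 0.29962) = 0.706 km
  4: √((-0.025·111.32)² + (-0.007·60.82)²) = √(7.74509 + 0.18125) = 2.815 km
  → nearest: 3 (0.706 km)
Q at 56.875°N, 38.394°E:
  1: √((-0.003·111.32)² + (-0.004·60.82)²) = √(0.11153 + 0.05919) = 0.413 km
  2: √((0.009·111.32)² + (-0.033·60.82)²) = √(1.00376 + 4.02829) = 2.243 km
  3: √((0.017·111.32)² + (-0.009·60.82)²) = √(3.58133 + 0.29962) = 1.970 km
  4: √((-0.004·111.32)² + (-0.025·60.82)²) = √(0.19827 + 2.31192) = 1.584 km
  → nearest: 1 (0.413 km)
R at 56.904°N, 38.407°E:
  1: √((-0.032·111.32)² + (-0.017·60.82)²) = √(12.68955 + 1.06903) = 3.709 km
  2: √((-0.020·111.32)² + (-0.046·60.82)²) = √(4.95686 + 7.82724) = 3.575 km
  3: √((-0.012·111.32)² + (-0.022·60.82)²) = √(1.78447 + 1.79035) = 1.891 km
  4: √((-0.033·111.32)² + (-0.038·60.82)²) = √(13.49504 + 5.34146) = 4.340 km
  → nearest: 3 (1.891 km)
S at 56.871°N, 38.398°E:
  1: √((0.001·111.32)² + (-0.008·60.82)²) = √(0.01239 + 0.23674) = 0.499 km
  2: √((0.013·111.32)² + (-0.037·60.82)²) = √(2.09427 + 5.06403) = 2.676 km
  3: √((0.021·111.32)² + (-0.013·60.82)²) = √(5.46493 + 0.62514) = 2.468 km
  4: √((0.000·111.32)² + (-0.029·60.82)²) = √(0.00000 + 3.11092) = 1.764 km
  → nearest: 1 (0.499 km)

P→3; Q→1; R→3; S→1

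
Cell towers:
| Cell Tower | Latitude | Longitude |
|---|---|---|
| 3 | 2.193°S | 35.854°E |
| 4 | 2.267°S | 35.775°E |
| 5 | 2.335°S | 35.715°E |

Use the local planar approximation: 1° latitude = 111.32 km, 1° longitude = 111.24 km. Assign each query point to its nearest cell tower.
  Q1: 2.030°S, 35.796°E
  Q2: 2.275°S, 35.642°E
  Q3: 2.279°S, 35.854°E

Q1→3; Q2→5; Q3→4

Q1 at 2.030°S, 35.796°E:
  3: 19.258 km
  4: 26.486 km
  5: 35.128 km
  → nearest: 3 (19.258 km)
Q2 at 2.275°S, 35.642°E:
  3: 25.288 km
  4: 14.822 km
  5: 10.514 km
  → nearest: 5 (10.514 km)
Q3 at 2.279°S, 35.854°E:
  3: 9.574 km
  4: 8.889 km
  5: 16.672 km
  → nearest: 4 (8.889 km)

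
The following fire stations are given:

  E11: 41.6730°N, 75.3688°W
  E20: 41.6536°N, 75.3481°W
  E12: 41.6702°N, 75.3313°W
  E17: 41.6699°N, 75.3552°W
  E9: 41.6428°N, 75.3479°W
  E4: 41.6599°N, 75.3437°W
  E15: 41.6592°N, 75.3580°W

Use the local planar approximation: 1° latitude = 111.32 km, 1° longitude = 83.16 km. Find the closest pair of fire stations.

E20 and E4

Pairwise distances:
E11–E20: 2.7617 km
E11–E12: 3.1340 km
E11–E17: 1.1825 km
E11–E9: 3.7846 km
E11–E4: 2.5463 km
E11–E15: 1.7795 km
E20–E12: 2.3166 km
E20–E17: 1.9082 km
E20–E9: 1.2024 km
E20–E4: 0.7910 km
E20–E15: 1.0327 km
E12–E17: 1.9878 km
E12–E9: 3.3480 km
E12–E4: 1.5421 km
E12–E15: 2.5356 km
E17–E9: 3.0772 km
E17–E4: 1.4676 km
E17–E15: 1.2137 km
E9–E4: 1.9353 km
E9–E15: 2.0096 km
E4–E15: 1.1917 km
Closest pair: E20–E4 at 0.7910 km.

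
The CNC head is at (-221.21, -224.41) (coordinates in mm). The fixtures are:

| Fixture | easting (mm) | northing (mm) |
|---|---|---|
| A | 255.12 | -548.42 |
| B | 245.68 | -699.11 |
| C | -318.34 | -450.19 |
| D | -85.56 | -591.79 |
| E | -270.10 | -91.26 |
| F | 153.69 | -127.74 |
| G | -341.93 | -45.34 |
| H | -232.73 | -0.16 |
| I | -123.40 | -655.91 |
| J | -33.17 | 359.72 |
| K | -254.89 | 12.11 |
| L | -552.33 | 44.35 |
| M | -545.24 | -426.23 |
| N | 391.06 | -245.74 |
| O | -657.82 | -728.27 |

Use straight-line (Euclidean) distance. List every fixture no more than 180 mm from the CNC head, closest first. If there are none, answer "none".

Distances from (-221.21, -224.41):
A: √((476.33)² + (-324.01)²) = √(226890.2689 + 104982.4801) = 576.08 mm
B: √((466.89)² + (-474.70)²) = √(217986.2721 + 225340.0900) = 665.83 mm
C: √((-97.13)² + (-225.78)²) = √(9434.2369 + 50976.6084) = 245.79 mm
D: √((135.65)² + (-367.38)²) = √(18400.9225 + 134968.0644) = 391.62 mm
E: √((-48.89)² + (133.15)²) = √(2390.2321 + 17728.9225) = 141.84 mm
F: √((374.90)² + (96.67)²) = √(140550.0100 + 9345.0889) = 387.16 mm
G: √((-120.72)² + (179.07)²) = √(14573.3184 + 32066.0649) = 215.96 mm
H: √((-11.52)² + (224.25)²) = √(132.7104 + 50288.0625) = 224.55 mm
I: √((97.81)² + (-431.50)²) = √(9566.7961 + 186192.2500) = 442.45 mm
J: √((188.04)² + (584.13)²) = √(35359.0416 + 341207.8569) = 613.65 mm
K: √((-33.68)² + (236.52)²) = √(1134.3424 + 55941.7104) = 238.91 mm
L: √((-331.12)² + (268.76)²) = √(109640.4544 + 72231.9376) = 426.46 mm
M: √((-324.03)² + (-201.82)²) = √(104995.4409 + 40731.3124) = 381.74 mm
N: √((612.27)² + (-21.33)²) = √(374874.5529 + 454.9689) = 612.64 mm
O: √((-436.61)² + (-503.86)²) = √(190628.2921 + 253874.8996) = 666.71 mm
Threshold 180 mm: E (141.84 mm) is within range.

E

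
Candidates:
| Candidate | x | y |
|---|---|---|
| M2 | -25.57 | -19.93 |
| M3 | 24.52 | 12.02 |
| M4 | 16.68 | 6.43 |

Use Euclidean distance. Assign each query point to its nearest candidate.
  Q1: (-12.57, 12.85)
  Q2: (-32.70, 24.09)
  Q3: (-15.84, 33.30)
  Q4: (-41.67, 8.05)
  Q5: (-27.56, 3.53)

Q1 at (-12.57, 12.85):
  M2: √((-13.00)² + (-32.78)²) = √(169.0000 + 1074.5284) = 35.26
  M3: √((37.09)² + (-0.83)²) = √(1375.6681 + 0.6889) = 37.10
  M4: √((29.25)² + (-6.42)²) = √(855.5625 + 41.2164) = 29.95
  → nearest: M4 (29.95)
Q2 at (-32.70, 24.09):
  M2: √((7.13)² + (-44.02)²) = √(50.8369 + 1937.7604) = 44.59
  M3: √((57.22)² + (-12.07)²) = √(3274.1284 + 145.6849) = 58.48
  M4: √((49.38)² + (-17.66)²) = √(2438.3844 + 311.8756) = 52.44
  → nearest: M2 (44.59)
Q3 at (-15.84, 33.30):
  M2: √((-9.73)² + (-53.23)²) = √(94.6729 + 2833.4329) = 54.11
  M3: √((40.36)² + (-21.28)²) = √(1628.9296 + 452.8384) = 45.63
  M4: √((32.52)² + (-26.87)²) = √(1057.5504 + 721.9969) = 42.18
  → nearest: M4 (42.18)
Q4 at (-41.67, 8.05):
  M2: √((16.10)² + (-27.98)²) = √(259.2100 + 782.8804) = 32.28
  M3: √((66.19)² + (3.97)²) = √(4381.1161 + 15.7609) = 66.31
  M4: √((58.35)² + (-1.62)²) = √(3404.7225 + 2.6244) = 58.37
  → nearest: M2 (32.28)
Q5 at (-27.56, 3.53):
  M2: √((1.99)² + (-23.46)²) = √(3.9601 + 550.3716) = 23.54
  M3: √((52.08)² + (8.49)²) = √(2712.3264 + 72.0801) = 52.77
  M4: √((44.24)² + (2.90)²) = √(1957.1776 + 8.4100) = 44.33
  → nearest: M2 (23.54)

Q1→M4; Q2→M2; Q3→M4; Q4→M2; Q5→M2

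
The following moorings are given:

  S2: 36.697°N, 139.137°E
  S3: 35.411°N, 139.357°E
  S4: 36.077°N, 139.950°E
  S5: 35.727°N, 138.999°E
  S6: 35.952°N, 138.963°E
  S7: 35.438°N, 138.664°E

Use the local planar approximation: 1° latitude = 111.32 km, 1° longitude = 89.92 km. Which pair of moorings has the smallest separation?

Pairwise distances:
S2–S3: 144.518 km
S2–S4: 100.538 km
S2–S5: 108.691 km
S2–S6: 84.396 km
S2–S7: 146.463 km
S3–S4: 91.323 km
S3–S5: 47.683 km
S3–S6: 69.872 km
S3–S7: 62.387 km
S4–S5: 93.972 km
S4–S6: 89.835 km
S4–S7: 135.764 km
S5–S6: 25.255 km
S5–S7: 44.073 km
S6–S7: 63.220 km
Closest pair: S5–S6 at 25.255 km.

S5 and S6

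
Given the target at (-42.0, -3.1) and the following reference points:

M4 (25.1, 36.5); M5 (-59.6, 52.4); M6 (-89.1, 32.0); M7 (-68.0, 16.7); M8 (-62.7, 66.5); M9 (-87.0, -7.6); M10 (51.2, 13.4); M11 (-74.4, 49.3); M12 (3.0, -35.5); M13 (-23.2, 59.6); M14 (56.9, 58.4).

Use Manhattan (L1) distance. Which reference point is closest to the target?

M7

Distances from (-42.0, -3.1):
M4: 106.7
M5: 73.1
M6: 82.2
M7: 45.8
M8: 90.3
M9: 49.5
M10: 109.7
M11: 84.8
M12: 77.4
M13: 81.5
M14: 160.4
Minimum: M7 at 45.8.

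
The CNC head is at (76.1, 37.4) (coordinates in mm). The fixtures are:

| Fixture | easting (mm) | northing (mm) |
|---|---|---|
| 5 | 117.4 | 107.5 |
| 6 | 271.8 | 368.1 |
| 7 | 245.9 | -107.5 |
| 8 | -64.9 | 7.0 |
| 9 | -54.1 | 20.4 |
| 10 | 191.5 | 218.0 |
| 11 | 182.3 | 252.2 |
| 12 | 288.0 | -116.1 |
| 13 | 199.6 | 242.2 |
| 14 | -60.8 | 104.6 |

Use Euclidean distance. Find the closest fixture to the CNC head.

5

Distances from (76.1, 37.4):
5: 81.4 mm
6: 384.3 mm
7: 223.2 mm
8: 144.2 mm
9: 131.3 mm
10: 214.3 mm
11: 239.6 mm
12: 261.7 mm
13: 239.2 mm
14: 152.5 mm
Minimum: 5 at 81.4 mm.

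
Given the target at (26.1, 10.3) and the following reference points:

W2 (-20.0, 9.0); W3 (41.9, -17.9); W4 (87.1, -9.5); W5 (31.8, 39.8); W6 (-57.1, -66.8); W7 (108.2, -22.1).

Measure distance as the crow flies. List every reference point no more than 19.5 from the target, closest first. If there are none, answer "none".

none

Distances from (26.1, 10.3):
W2: √((-46.1)² + (-1.3)²) = √(2125.210 + 1.690) = 46.1
W3: √((15.8)² + (-28.2)²) = √(249.640 + 795.240) = 32.3
W4: √((61.0)² + (-19.8)²) = √(3721.000 + 392.040) = 64.1
W5: √((5.7)² + (29.5)²) = √(32.490 + 870.250) = 30.0
W6: √((-83.2)² + (-77.1)²) = √(6922.240 + 5944.410) = 113.4
W7: √((82.1)² + (-32.4)²) = √(6740.410 + 1049.760) = 88.3
Threshold 19.5: none within range.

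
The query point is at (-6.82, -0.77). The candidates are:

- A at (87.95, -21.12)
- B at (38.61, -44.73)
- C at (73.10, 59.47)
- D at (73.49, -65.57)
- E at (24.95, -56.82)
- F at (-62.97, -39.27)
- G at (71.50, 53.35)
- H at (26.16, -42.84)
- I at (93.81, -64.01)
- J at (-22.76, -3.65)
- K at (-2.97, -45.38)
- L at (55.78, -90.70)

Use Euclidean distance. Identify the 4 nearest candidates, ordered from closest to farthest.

Distances from (-6.82, -0.77):
A: √((94.77)² + (-20.35)²) = √(8981.3529 + 414.1225) = 96.93
B: √((45.43)² + (-43.96)²) = √(2063.8849 + 1932.4816) = 63.22
C: √((79.92)² + (60.24)²) = √(6387.2064 + 3628.8576) = 100.08
D: √((80.31)² + (-64.80)²) = √(6449.6961 + 4199.0400) = 103.19
E: √((31.77)² + (-56.05)²) = √(1009.3329 + 3141.6025) = 64.43
F: √((-56.15)² + (-38.50)²) = √(3152.8225 + 1482.2500) = 68.08
G: √((78.32)² + (54.12)²) = √(6134.0224 + 2928.9744) = 95.20
H: √((32.98)² + (-42.07)²) = √(1087.6804 + 1769.8849) = 53.46
I: √((100.63)² + (-63.24)²) = √(10126.3969 + 3999.2976) = 118.85
J: √((-15.94)² + (-2.88)²) = √(254.0836 + 8.2944) = 16.20
K: √((3.85)² + (-44.61)²) = √(14.8225 + 1990.0521) = 44.78
L: √((62.60)² + (-89.93)²) = √(3918.7600 + 8087.4049) = 109.57
Sorted: J (16.20) < K (44.78) < H (53.46) < B (63.22) < E (64.43) < F (68.08) < …

J, K, H, B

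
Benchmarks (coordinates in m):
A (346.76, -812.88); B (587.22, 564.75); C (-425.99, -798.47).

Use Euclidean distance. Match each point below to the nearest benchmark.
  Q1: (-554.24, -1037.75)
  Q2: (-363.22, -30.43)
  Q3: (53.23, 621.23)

Q1→C; Q2→C; Q3→B

Q1 at (-554.24, -1037.75):
  A: √((901.00)² + (224.87)²) = √(811801.0000 + 50566.5169) = 928.64 m
  B: √((1141.46)² + (1602.50)²) = √(1302930.9316 + 2568006.2500) = 1967.47 m
  C: √((128.25)² + (239.28)²) = √(16448.0625 + 57254.9184) = 271.48 m
  → nearest: C (271.48 m)
Q2 at (-363.22, -30.43):
  A: √((709.98)² + (-782.45)²) = √(504071.6004 + 612228.0025) = 1056.55 m
  B: √((950.44)² + (595.18)²) = √(903336.1936 + 354239.2324) = 1121.42 m
  C: √((-62.77)² + (-768.04)²) = √(3940.0729 + 589885.4416) = 770.60 m
  → nearest: C (770.60 m)
Q3 at (53.23, 621.23):
  A: √((293.53)² + (-1434.11)²) = √(86159.8609 + 2056671.4921) = 1463.84 m
  B: √((533.99)² + (-56.48)²) = √(285145.3201 + 3189.9904) = 536.97 m
  C: √((-479.22)² + (-1419.70)²) = √(229651.8084 + 2015548.0900) = 1498.40 m
  → nearest: B (536.97 m)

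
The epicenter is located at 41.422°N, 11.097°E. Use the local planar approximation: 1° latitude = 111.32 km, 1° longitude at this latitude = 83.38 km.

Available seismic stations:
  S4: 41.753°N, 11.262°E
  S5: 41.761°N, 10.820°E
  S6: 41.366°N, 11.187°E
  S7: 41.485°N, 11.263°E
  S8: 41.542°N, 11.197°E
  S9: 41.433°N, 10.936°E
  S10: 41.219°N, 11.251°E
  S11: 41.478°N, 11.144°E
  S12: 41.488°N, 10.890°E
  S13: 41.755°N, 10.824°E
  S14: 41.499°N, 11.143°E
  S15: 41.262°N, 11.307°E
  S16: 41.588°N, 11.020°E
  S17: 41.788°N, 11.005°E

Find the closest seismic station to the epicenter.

Distances from 41.422°N, 11.097°E:
S4: √((0.331·111.32)² + (0.165·83.38)²) = √(1357.69551 + 189.27431) = 39.332 km
S5: √((0.339·111.32)² + (-0.277·83.38)²) = √(1424.11740 + 533.43723) = 44.244 km
S6: √((-0.056·111.32)² + (0.090·83.38)²) = √(38.86176 + 56.31302) = 9.756 km
S7: √((0.063·111.32)² + (0.166·83.38)²) = √(49.18441 + 191.57550) = 15.516 km
S8: √((0.120·111.32)² + (0.100·83.38)²) = √(178.44685 + 69.52224) = 15.747 km
S9: √((0.011·111.32)² + (-0.161·83.38)²) = √(1.49945 + 180.20861) = 13.480 km
S10: √((-0.203·111.32)² + (0.154·83.38)²) = √(510.66780 + 164.87895) = 25.991 km
S11: √((0.056·111.32)² + (0.047·83.38)²) = √(38.86176 + 15.35746) = 7.363 km
S12: √((0.066·111.32)² + (-0.207·83.38)²) = √(53.98017 + 297.89586) = 18.758 km
S13: √((0.333·111.32)² + (-0.273·83.38)²) = √(1374.15228 + 518.14233) = 43.501 km
S14: √((0.077·111.32)² + (0.046·83.38)²) = √(73.47301 + 14.71091) = 9.391 km
S15: √((-0.160·111.32)² + (0.210·83.38)²) = √(317.23885 + 306.59310) = 24.977 km
S16: √((0.166·111.32)² + (-0.077·83.38)²) = √(341.47788 + 41.21974) = 19.563 km
S17: √((0.366·111.32)² + (-0.092·83.38)²) = √(1660.00183 + 58.84363) = 41.459 km
Minimum: S11 at 7.363 km.

S11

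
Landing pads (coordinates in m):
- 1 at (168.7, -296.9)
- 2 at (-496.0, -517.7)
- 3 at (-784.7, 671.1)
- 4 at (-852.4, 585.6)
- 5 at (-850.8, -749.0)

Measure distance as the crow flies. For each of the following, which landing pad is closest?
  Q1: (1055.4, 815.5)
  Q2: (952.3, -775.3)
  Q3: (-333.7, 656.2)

Q1 at (1055.4, 815.5):
  1: √((-886.7)² + (-1112.4)²) = √(786236.890 + 1237433.760) = 1422.6 m
  2: √((-1551.4)² + (-1333.2)²) = √(2406841.960 + 1777422.240) = 2045.5 m
  3: √((-1840.1)² + (-144.4)²) = √(3385968.010 + 20851.360) = 1845.8 m
  4: √((-1907.8)² + (-229.9)²) = √(3639700.840 + 52854.010) = 1921.6 m
  5: √((-1906.2)² + (-1564.5)²) = √(3633598.440 + 2447660.250) = 2466.0 m
  → nearest: 1 (1422.6 m)
Q2 at (952.3, -775.3):
  1: √((-783.6)² + (478.4)²) = √(614028.960 + 228866.560) = 918.1 m
  2: √((-1448.3)² + (257.6)²) = √(2097572.890 + 66357.760) = 1471.0 m
  3: √((-1737.0)² + (1446.4)²) = √(3017169.000 + 2092072.960) = 2260.4 m
  4: √((-1804.7)² + (1360.9)²) = √(3256942.090 + 1852048.810) = 2260.3 m
  5: √((-1803.1)² + (26.3)²) = √(3251169.610 + 691.690) = 1803.3 m
  → nearest: 1 (918.1 m)
Q3 at (-333.7, 656.2):
  1: √((502.4)² + (-953.1)²) = √(252405.760 + 908399.610) = 1077.4 m
  2: √((-162.3)² + (-1173.9)²) = √(26341.290 + 1378041.210) = 1185.1 m
  3: √((-451.0)² + (14.9)²) = √(203401.000 + 222.010) = 451.2 m
  4: √((-518.7)² + (-70.6)²) = √(269049.690 + 4984.360) = 523.5 m
  5: √((-517.1)² + (-1405.2)²) = √(267392.410 + 1974587.040) = 1497.3 m
  → nearest: 3 (451.2 m)

Q1→1; Q2→1; Q3→3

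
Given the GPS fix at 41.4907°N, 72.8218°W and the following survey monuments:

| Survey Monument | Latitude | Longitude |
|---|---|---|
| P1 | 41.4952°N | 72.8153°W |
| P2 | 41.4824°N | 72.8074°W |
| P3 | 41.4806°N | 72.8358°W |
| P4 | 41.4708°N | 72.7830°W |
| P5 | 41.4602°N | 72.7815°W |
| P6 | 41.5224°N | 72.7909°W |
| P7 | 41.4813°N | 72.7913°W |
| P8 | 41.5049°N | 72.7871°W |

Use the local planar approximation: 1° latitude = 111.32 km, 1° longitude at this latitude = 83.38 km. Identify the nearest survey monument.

Distances from 41.4907°N, 72.8218°W:
P1: √((0.0045·111.32)² + (0.0065·83.38)²) = √(0.250941 + 0.293731) = 0.7380 km
P2: √((-0.0083·111.32)² + (0.0144·83.38)²) = √(0.853695 + 1.441613) = 1.5150 km
P3: √((-0.0101·111.32)² + (-0.0140·83.38)²) = √(1.264122 + 1.362636) = 1.6207 km
P4: √((-0.0199·111.32)² + (0.0388·83.38)²) = √(4.907412 + 10.466157) = 3.9209 km
P5: √((-0.0305·111.32)² + (0.0403·83.38)²) = √(11.527790 + 11.291038) = 4.7769 km
P6: √((0.0317·111.32)² + (0.0309·83.38)²) = √(12.452740 + 6.638053) = 4.3693 km
P7: √((-0.0094·111.32)² + (0.0305·83.38)²) = √(1.094970 + 6.467307) = 2.7500 km
P8: √((0.0142·111.32)² + (0.0347·83.38)²) = √(2.498752 + 8.371104) = 3.2969 km
Minimum: P1 at 0.7380 km.

P1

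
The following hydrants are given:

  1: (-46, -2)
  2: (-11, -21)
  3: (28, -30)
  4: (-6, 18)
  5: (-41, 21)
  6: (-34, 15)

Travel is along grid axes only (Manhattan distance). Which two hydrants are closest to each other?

Pairwise distances:
1–2: 54
1–3: 102
1–4: 60
1–5: 28
1–6: 29
2–3: 48
2–4: 44
2–5: 72
2–6: 59
3–4: 82
3–5: 120
3–6: 107
4–5: 38
4–6: 31
5–6: 13
Closest pair: 5–6 at 13.

5 and 6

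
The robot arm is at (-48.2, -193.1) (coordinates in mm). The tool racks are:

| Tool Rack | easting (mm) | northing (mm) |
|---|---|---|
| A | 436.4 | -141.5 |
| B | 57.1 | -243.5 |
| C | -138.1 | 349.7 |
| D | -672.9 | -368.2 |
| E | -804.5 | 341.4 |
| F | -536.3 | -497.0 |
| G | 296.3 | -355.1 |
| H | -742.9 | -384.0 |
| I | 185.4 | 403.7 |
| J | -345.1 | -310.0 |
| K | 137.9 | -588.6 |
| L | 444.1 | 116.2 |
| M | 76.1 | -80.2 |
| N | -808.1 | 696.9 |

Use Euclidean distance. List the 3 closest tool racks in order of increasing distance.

B, M, J

Distances from (-48.2, -193.1):
A: 487.3 mm
B: 116.7 mm
C: 550.2 mm
D: 648.8 mm
E: 926.1 mm
F: 575.0 mm
G: 380.7 mm
H: 720.5 mm
I: 640.9 mm
J: 319.1 mm
K: 437.1 mm
L: 581.4 mm
M: 167.9 mm
N: 1170.3 mm
Sorted: B (116.7 mm) < M (167.9 mm) < J (319.1 mm) < G (380.7 mm) < K (437.1 mm) < …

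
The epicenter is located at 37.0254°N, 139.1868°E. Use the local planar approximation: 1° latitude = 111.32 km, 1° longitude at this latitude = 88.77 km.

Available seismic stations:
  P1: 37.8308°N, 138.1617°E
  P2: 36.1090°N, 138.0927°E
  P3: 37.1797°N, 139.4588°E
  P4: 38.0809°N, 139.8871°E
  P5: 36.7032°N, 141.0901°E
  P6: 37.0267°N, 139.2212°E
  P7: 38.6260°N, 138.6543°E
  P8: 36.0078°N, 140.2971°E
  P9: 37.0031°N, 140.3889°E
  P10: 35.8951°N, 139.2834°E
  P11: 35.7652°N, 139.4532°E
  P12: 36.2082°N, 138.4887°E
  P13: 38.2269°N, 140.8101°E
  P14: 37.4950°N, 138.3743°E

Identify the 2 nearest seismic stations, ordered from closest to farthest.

P6, P3

Distances from 37.0254°N, 139.1868°E:
P1: 127.7461 km
P2: 140.8535 km
P3: 29.6317 km
P4: 132.9301 km
P5: 172.7211 km
P6: 3.0571 km
P7: 184.3424 km
P8: 150.1550 km
P9: 106.7393 km
P10: 126.1169 km
P11: 142.2647 km
P12: 110.0727 km
P13: 196.6068 km
P14: 89.0779 km
Sorted: P6 (3.0571 km) < P3 (29.6317 km) < P14 (89.0779 km) < P9 (106.7393 km) < …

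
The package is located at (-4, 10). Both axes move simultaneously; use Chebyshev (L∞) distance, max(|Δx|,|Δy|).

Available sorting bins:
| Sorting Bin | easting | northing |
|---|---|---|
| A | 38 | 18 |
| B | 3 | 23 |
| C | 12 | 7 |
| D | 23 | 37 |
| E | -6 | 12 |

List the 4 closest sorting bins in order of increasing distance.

E, B, C, D

Distances from (-4, 10):
A: 42
B: 13
C: 16
D: 27
E: 2
Sorted: E (2) < B (13) < C (16) < D (27) < A (42)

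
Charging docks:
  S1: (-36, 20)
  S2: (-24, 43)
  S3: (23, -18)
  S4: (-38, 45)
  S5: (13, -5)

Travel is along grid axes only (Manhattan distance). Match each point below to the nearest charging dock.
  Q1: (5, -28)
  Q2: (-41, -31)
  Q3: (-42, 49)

Q1 at (5, -28):
  S1: 89
  S2: 100
  S3: 28
  S4: 116
  S5: 31
  → nearest: S3 (28)
Q2 at (-41, -31):
  S1: 56
  S2: 91
  S3: 77
  S4: 79
  S5: 80
  → nearest: S1 (56)
Q3 at (-42, 49):
  S1: 35
  S2: 24
  S3: 132
  S4: 8
  S5: 109
  → nearest: S4 (8)

Q1→S3; Q2→S1; Q3→S4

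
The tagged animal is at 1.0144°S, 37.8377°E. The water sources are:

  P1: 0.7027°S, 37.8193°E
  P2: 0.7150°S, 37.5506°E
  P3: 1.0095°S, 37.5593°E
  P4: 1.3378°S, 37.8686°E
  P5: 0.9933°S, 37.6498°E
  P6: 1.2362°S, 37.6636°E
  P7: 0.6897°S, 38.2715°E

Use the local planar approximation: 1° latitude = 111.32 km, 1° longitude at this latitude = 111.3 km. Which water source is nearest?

P5

Distances from 1.0144°S, 37.8377°E:
P1: √((0.3117·111.32)² + (-0.0184·111.3)²) = √(1203.982016 + 4.193976) = 34.7588 km
P2: √((0.2994·111.32)² + (-0.2871·111.3)²) = √(1110.836106 + 1021.072815) = 46.1726 km
P3: √((0.0049·111.32)² + (-0.2784·111.3)²) = √(0.297535 + 960.127238) = 30.9907 km
P4: √((-0.3234·111.32)² + (0.0309·111.3)²) = √(1296.063937 + 11.827890) = 36.1648 km
P5: √((0.0211·111.32)² + (-0.1879·111.3)²) = √(5.517106 + 437.364862) = 21.0448 km
P6: √((-0.2218·111.32)² + (-0.1741·111.3)²) = √(609.634419 + 375.480918) = 31.3865 km
P7: √((0.3247·111.32)² + (0.4338·111.3)²) = √(1306.504689 + 2331.145730) = 60.3129 km
Minimum: P5 at 21.0448 km.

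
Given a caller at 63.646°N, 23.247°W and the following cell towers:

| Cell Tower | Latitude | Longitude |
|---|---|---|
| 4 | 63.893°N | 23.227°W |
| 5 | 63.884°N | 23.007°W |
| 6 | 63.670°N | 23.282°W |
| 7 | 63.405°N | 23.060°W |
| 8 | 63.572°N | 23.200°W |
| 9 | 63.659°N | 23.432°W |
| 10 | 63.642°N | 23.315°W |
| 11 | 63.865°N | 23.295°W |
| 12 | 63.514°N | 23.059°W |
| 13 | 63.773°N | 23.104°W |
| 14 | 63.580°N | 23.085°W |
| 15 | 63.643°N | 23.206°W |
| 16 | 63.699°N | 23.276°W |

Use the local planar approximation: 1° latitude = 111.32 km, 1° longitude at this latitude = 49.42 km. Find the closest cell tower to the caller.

15

Distances from 63.646°N, 23.247°W:
4: √((0.247·111.32)² + (0.020·49.42)²) = √(756.03222 + 0.97693) = 27.514 km
5: √((0.238·111.32)² + (0.240·49.42)²) = √(701.94051 + 140.67858) = 29.028 km
6: √((0.024·111.32)² + (-0.035·49.42)²) = √(7.13787 + 2.99186) = 3.183 km
7: √((-0.241·111.32)² + (0.187·49.42)²) = √(719.74802 + 85.40606) = 28.375 km
8: √((-0.074·111.32)² + (0.047·49.42)²) = √(67.85937 + 5.39512) = 8.559 km
9: √((0.013·111.32)² + (-0.185·49.42)²) = √(2.09427 + 83.58896) = 9.257 km
10: √((-0.004·111.32)² + (-0.068·49.42)²) = √(0.19827 + 11.29336) = 3.390 km
11: √((0.219·111.32)² + (-0.048·49.42)²) = √(594.33954 + 5.62714) = 24.494 km
12: √((-0.132·111.32)² + (0.188·49.42)²) = √(215.92069 + 86.32194) = 17.385 km
13: √((0.127·111.32)² + (0.143·49.42)²) = √(199.87286 + 49.94334) = 15.806 km
14: √((-0.066·111.32)² + (0.162·49.42)²) = √(53.98017 + 64.09668) = 10.866 km
15: √((-0.003·111.32)² + (0.041·49.42)²) = √(0.11153 + 4.10557) = 2.054 km
16: √((0.053·111.32)² + (-0.029·49.42)²) = √(34.80953 + 2.05400) = 6.072 km
Minimum: 15 at 2.054 km.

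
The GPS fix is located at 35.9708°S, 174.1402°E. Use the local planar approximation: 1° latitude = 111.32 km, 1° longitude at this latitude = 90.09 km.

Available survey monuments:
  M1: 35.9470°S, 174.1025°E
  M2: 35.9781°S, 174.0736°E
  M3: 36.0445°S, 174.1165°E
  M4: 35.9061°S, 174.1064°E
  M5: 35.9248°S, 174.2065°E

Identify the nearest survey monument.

Distances from 35.9708°S, 174.1402°E:
M1: √((0.0238·111.32)² + (-0.0377·90.09)²) = √(7.019405 + 11.535485) = 4.3075 km
M2: √((-0.0073·111.32)² + (-0.0666·90.09)²) = √(0.660377 + 35.999928) = 6.0548 km
M3: √((-0.0737·111.32)² + (-0.0237·90.09)²) = √(67.310276 + 4.558793) = 8.4776 km
M4: √((0.0647·111.32)² + (-0.0338·90.09)²) = √(51.874623 + 9.272281) = 7.8196 km
M5: √((0.0460·111.32)² + (0.0663·90.09)²) = √(26.221773 + 35.676335) = 7.8675 km
Minimum: M1 at 4.3075 km.

M1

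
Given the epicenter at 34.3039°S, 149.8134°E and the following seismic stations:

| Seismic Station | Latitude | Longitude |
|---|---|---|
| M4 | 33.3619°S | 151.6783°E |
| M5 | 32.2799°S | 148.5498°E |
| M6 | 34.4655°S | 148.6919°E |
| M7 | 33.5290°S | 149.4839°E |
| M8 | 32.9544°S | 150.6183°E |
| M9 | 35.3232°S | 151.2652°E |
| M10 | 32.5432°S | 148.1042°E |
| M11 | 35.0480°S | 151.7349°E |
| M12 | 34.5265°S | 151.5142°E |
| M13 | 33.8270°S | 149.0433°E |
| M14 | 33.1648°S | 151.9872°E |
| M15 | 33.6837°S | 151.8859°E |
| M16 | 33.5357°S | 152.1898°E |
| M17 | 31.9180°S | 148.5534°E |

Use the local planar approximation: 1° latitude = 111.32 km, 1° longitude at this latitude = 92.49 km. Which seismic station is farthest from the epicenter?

Distances from 34.3039°S, 149.8134°E:
M4: √((0.9420·111.32)² + (1.8649·92.49)²) = √(10996.341049 + 29750.937582) = 201.8596 km
M5: √((2.0240·111.32)² + (-1.2636·92.49)²) = √(50765.353144 + 13658.681981) = 253.8189 km
M6: √((-0.1616·111.32)² + (-1.1215·92.49)²) = √(323.615346 + 10759.401517) = 105.2759 km
M7: √((0.7749·111.32)² + (-0.3295·92.49)²) = √(7441.109871 + 928.753357) = 91.4870 km
M8: √((1.3495·111.32)² + (0.8049·92.49)²) = √(22567.953230 + 5542.087952) = 167.6605 km
M9: √((-1.0193·111.32)² + (1.4518·92.49)²) = √(12875.095046 + 18030.307895) = 175.7993 km
M10: √((1.7607·111.32)² + (-1.7092·92.49)²) = √(38416.440609 + 24990.521969) = 251.8074 km
M11: √((-0.7441·111.32)² + (1.9215·92.49)²) = √(6861.341010 + 31584.233121) = 196.0754 km
M12: √((-0.2226·111.32)² + (1.7008·92.49)²) = √(614.040074 + 24745.489732) = 159.2468 km
M13: √((0.4769·111.32)² + (-0.7701·92.49)²) = √(2818.389682 + 5073.221282) = 88.8347 km
M14: √((1.1391·111.32)² + (2.1738·92.49)²) = √(16079.409624 + 40423.017323) = 237.7024 km
M15: √((0.6202·111.32)² + (2.0725·92.49)²) = √(4766.613286 + 36743.340495) = 203.7399 km
M16: √((0.7682·111.32)² + (2.3764·92.49)²) = √(7312.990361 + 48309.066591) = 235.8433 km
M17: √((2.3859·111.32)² + (-1.2600·92.49)²) = √(70542.503708 + 13580.965599) = 290.0405 km
Maximum: M17 at 290.0405 km.

M17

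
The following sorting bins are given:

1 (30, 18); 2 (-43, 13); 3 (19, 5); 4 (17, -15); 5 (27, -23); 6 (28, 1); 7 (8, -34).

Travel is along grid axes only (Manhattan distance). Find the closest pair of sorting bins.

Pairwise distances:
3–6: |9| + |-4| = 9 + 4 = 13
4–5: |10| + |-8| = 10 + 8 = 18
1–6: |-2| + |-17| = 2 + 17 = 19
3–4: |-2| + |-20| = 2 + 20 = 22
1–3: |-11| + |-13| = 11 + 13 = 24
5–6: |1| + |24| = 1 + 24 = 25
4–6: |11| + |16| = 11 + 16 = 27
4–7: |-9| + |-19| = 9 + 19 = 28
5–7: |-19| + |-11| = 19 + 11 = 30
3–5: |8| + |-28| = 8 + 28 = 36
1–5: |-3| + |-41| = 3 + 41 = 44
1–4: |-13| + |-33| = 13 + 33 = 46
3–7: |-11| + |-39| = 11 + 39 = 50
6–7: |-20| + |-35| = 20 + 35 = 55
2–3: |62| + |-8| = 62 + 8 = 70
1–7: |-22| + |-52| = 22 + 52 = 74
1–2: |-73| + |-5| = 73 + 5 = 78
2–6: |71| + |-12| = 71 + 12 = 83
2–4: |60| + |-28| = 60 + 28 = 88
2–7: |51| + |-47| = 51 + 47 = 98
2–5: |70| + |-36| = 70 + 36 = 106
Closest pair: 3–6 at 13.

3 and 6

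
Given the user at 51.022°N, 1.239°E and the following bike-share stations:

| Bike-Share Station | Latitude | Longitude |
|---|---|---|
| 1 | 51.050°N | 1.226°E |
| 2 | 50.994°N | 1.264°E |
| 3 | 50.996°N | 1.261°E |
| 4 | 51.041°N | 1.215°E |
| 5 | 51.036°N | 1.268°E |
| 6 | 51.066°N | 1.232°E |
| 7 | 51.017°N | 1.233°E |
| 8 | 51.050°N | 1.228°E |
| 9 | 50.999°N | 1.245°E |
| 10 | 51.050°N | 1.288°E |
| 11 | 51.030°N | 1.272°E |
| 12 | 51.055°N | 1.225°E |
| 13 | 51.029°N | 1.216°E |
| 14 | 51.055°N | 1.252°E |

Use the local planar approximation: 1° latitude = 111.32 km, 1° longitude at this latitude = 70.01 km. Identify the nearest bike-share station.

Distances from 51.022°N, 1.239°E:
1: √((0.028·111.32)² + (-0.013·70.01)²) = √(9.71544 + 0.82834) = 3.247 km
2: √((-0.028·111.32)² + (0.025·70.01)²) = √(9.71544 + 3.06338) = 3.575 km
3: √((-0.026·111.32)² + (0.022·70.01)²) = √(8.37709 + 2.37228) = 3.279 km
4: √((0.019·111.32)² + (-0.024·70.01)²) = √(4.47356 + 2.82321) = 2.701 km
5: √((0.014·111.32)² + (0.029·70.01)²) = √(2.42886 + 4.12208) = 2.559 km
6: √((0.044·111.32)² + (-0.007·70.01)²) = √(23.99119 + 0.24017) = 4.923 km
7: √((-0.005·111.32)² + (-0.006·70.01)²) = √(0.30980 + 0.17645) = 0.697 km
8: √((0.028·111.32)² + (-0.011·70.01)²) = √(9.71544 + 0.59307) = 3.211 km
9: √((-0.023·111.32)² + (0.006·70.01)²) = √(6.55544 + 0.17645) = 2.595 km
10: √((0.028·111.32)² + (0.049·70.01)²) = √(9.71544 + 11.76826) = 4.635 km
11: √((0.008·111.32)² + (0.033·70.01)²) = √(0.79310 + 5.33762) = 2.476 km
12: √((0.033·111.32)² + (-0.014·70.01)²) = √(13.49504 + 0.96067) = 3.802 km
13: √((0.007·111.32)² + (-0.023·70.01)²) = √(0.60721 + 2.59284) = 1.789 km
14: √((0.033·111.32)² + (0.013·70.01)²) = √(13.49504 + 0.82834) = 3.785 km
Minimum: 7 at 0.697 km.

7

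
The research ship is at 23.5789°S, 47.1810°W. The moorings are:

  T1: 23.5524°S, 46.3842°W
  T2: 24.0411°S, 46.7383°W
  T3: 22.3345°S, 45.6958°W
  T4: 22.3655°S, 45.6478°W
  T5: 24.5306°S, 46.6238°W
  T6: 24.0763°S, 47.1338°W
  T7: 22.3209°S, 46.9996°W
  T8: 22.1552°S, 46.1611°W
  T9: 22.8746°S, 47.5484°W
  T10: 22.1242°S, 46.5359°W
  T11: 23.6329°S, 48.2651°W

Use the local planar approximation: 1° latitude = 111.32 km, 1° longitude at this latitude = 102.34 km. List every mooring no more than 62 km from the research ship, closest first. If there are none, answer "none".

T6

Distances from 23.5789°S, 47.1810°W:
T1: √((0.0265·111.32)² + (0.7968·102.34)²) = √(8.702382 + 6649.507437) = 81.5979 km
T2: √((-0.4622·111.32)² + (0.4427·102.34)²) = √(2647.319006 + 2052.626206) = 68.5561 km
T3: √((1.2444·111.32)² + (1.4852·102.34)²) = √(19189.621124 + 23102.591893) = 205.6507 km
T4: √((1.2134·111.32)² + (1.5332·102.34)²) = √(18245.441489 + 24620.022554) = 207.0398 km
T5: √((-0.9517·111.32)² + (0.5572·102.34)²) = √(11223.970949 + 3251.719241) = 120.3150 km
T6: √((-0.4974·111.32)² + (0.0472·102.34)²) = √(3065.899801 + 23.333228) = 55.5809 km
T7: √((1.2580·111.32)² + (0.1814·102.34)²) = √(19611.358445 + 344.639769) = 141.2657 km
T8: √((1.4237·111.32)² + (1.0199·102.34)²) = √(25117.902216 + 10894.467530) = 189.7693 km
T9: √((0.7043·111.32)² + (-0.3674·102.34)²) = √(6146.979604 + 1413.738643) = 86.9524 km
T10: √((1.4547·111.32)² + (0.6451·102.34)²) = √(26223.658039 + 4358.578870) = 174.8778 km
T11: √((-0.0540·111.32)² + (-1.0841·102.34)²) = √(36.135487 + 12309.191099) = 111.1095 km
Threshold 62 km: T6 (55.5809 km) is within range.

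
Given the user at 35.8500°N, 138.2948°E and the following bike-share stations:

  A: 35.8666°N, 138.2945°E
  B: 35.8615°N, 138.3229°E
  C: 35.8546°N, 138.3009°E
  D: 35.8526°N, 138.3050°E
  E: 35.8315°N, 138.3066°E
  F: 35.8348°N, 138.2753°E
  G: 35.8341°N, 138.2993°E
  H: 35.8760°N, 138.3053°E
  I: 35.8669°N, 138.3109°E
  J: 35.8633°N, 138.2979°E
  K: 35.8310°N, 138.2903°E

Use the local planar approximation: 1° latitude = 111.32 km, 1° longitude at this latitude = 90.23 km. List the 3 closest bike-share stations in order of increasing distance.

Distances from 35.8500°N, 138.2948°E:
A: 1.8481 km
B: 2.8403 km
C: 0.7518 km
D: 0.9648 km
E: 2.3184 km
F: 2.4411 km
G: 1.8160 km
H: 3.0454 km
I: 2.3769 km
J: 1.5067 km
K: 2.1537 km
Sorted: C (0.7518 km) < D (0.9648 km) < J (1.5067 km) < G (1.8160 km) < A (1.8481 km) < …

C, D, J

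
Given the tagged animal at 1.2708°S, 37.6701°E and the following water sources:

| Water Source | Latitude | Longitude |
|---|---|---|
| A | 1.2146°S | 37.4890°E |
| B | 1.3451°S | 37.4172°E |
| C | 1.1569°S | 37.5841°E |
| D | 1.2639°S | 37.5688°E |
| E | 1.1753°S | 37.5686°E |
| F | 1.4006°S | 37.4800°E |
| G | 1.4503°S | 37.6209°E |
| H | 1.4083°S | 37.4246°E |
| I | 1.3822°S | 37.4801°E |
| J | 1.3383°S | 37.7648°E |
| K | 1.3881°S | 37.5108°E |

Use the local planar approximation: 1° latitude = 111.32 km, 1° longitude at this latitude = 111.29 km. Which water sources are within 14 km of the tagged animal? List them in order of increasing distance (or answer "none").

D, J

Distances from 1.2708°S, 37.6701°E:
A: √((0.0562·111.32)² + (-0.1811·111.29)²) = √(39.139838 + 406.208667) = 21.1033 km
B: √((-0.0743·111.32)² + (-0.2529·111.29)²) = √(68.410698 + 792.154591) = 29.3354 km
C: √((0.1139·111.32)² + (-0.0860·111.29)²) = √(160.765866 + 91.602892) = 15.8861 km
D: √((0.0069·111.32)² + (-0.1013·111.29)²) = √(0.589990 + 127.095793) = 11.2998 km
E: √((0.0955·111.32)² + (-0.1015·111.29)²) = √(113.019437 + 127.598148) = 15.5119 km
F: √((-0.1298·111.32)² + (-0.1901·111.29)²) = √(208.783311 + 447.586026) = 25.6197 km
G: √((-0.1795·111.32)² + (-0.0492·111.29)²) = √(399.277926 + 29.980750) = 20.7186 km
H: √((-0.1375·111.32)² + (-0.2455·111.29)²) = √(234.288942 + 746.475018) = 31.3172 km
I: √((-0.1114·111.32)² + (-0.1900·111.29)²) = √(153.785991 + 447.115254) = 24.5133 km
J: √((-0.0675·111.32)² + (0.0947·111.29)²) = √(56.461699 + 111.073957) = 12.9436 km
K: √((-0.1173·111.32)² + (-0.1593·111.29)²) = √(170.507081 + 314.299606) = 22.0183 km
Threshold 14 km: D (11.2998 km), J (12.9436 km) are within range.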